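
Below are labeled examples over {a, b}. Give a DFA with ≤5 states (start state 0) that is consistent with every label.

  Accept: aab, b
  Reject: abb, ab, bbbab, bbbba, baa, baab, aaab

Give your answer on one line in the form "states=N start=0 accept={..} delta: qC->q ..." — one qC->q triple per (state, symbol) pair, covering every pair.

Grow the machine one transition at a time. Run the examples from 0; the earliest place one falls off (shortest prefix, ties alphabetical) gets sent to the lowest-numbered state that keeps every Accept/Reject pair distinguishable — a pair clashes when both reach the same state with identical unread suffix — and to a fresh state only if none does.
a: 0a undefined. 0a->0: no, aab/ab meet in 0 with "b" left. Open state 1: 0a->1.
b: 0b undefined. 0b->0: no, aab/baab meet in 1 with "ab" left. 0b->1: ok.
aa: 1a undefined. 1a->0: no, aab/baa meet in 1. 1a->1: no, aab/ab meet in 1 with "b" left. Open state 2: 1a->2.
ab: 1b undefined. 1b->0: no, aab/bbbab meet in 2 with "b" left. 1b->1: no, aab/bbbab meet in 2 with "b" left. 1b->2: no, aab/abb meet in 2 with "b" left. Open state 3: 1b->3.
aaa: 2a undefined. 2a->0: no, b/baab meet in 1. 2a->1: no, b/baa meet in 1. 2a->2: no, aab/baab meet in 2 with "b" left. 2a->3: ok.
aab: 2b undefined. 2b->0: ok.
abb: 3b undefined. 3b->0: no, aab/abb meet in 0. 3b->1: no, aab/bbbab meet in 0. 3b->2: no, b/bbbba meet in 1. 3b->3: ok.
bbba: 3a undefined. 3a->0: no, aab/bbbba meet in 0. 3a->1: no, b/bbbba meet in 1. 3a->2: no, aab/bbbab meet in 0. 3a->3: ok.
All examples now run through 4 states with every (state, symbol) defined. Accept strings end in {0,1}, Reject strings end in {3}; accept={0,1}.

states=4 start=0 accept={0,1} delta: 0a->1 0b->1 1a->2 1b->3 2a->3 2b->0 3a->3 3b->3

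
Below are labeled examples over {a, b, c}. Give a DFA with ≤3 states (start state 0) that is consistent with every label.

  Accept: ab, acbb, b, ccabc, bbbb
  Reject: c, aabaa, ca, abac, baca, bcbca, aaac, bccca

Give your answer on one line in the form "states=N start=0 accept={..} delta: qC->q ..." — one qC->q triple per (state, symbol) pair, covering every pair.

states=2 start=0 accept={1} delta: 0a->0 0b->1 0c->0 1a->0 1b->1 1c->1

State merging on the prefix tree: take the shortest (then alphabetical) example prefix whose next move is undefined and point that move at state 0, else 1, else 2, ...; a target is out if some Accept/Reject pair would then sit in one state with the same input left (inseparable). If every existing state is out, open a new one.
a: 0a undefined. 0a->0: ok.
b: 0b undefined. 0b->0: no, ab/aabaa meet in 0. Open state 1: 0b->1.
c: 0c undefined. 0c->0: ok.
ba: 1a undefined. 1a->0: ok.
bb: 1b undefined. 1b->0: no, acbb/c meet in 0. 1b->1: ok.
bc: 1c undefined. 1c->0: no, ccabc/c meet in 0. 1c->1: ok.
All examples now run through 2 states with every (state, symbol) defined. Accept strings end in {1}, Reject strings end in {0}; accept={1}.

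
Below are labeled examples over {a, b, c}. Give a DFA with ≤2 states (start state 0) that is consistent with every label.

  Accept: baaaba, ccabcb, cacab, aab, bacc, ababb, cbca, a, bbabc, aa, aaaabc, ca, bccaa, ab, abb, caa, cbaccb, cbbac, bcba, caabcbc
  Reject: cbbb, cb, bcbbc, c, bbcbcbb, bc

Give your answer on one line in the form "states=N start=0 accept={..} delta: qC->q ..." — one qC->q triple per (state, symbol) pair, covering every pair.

states=2 start=0 accept={1} delta: 0a->1 0b->0 0c->0 1a->1 1b->1 1c->1

State merging on the prefix tree: take the shortest (then alphabetical) example prefix whose next move is undefined and point that move at state 0, else 1, else 2, ...; a target is out if some Accept/Reject pair would then sit in one state with the same input left (inseparable). If every existing state is out, open a new one.
a: 0a undefined. 0a->0: no, aaaabc/bc meet in 0 with "bc" left. Open state 1: 0a->1.
b: 0b undefined. 0b->0: ok.
c: 0c undefined. 0c->0: ok.
aa: 1a undefined. 1a->0: no, aab/cbbb meet in 0. 1a->1: ok.
ab: 1b undefined. 1b->0: no, ccabcb/cbbb meet in 0. 1b->1: ok.
bac: 1c undefined. 1c->0: no, ccabcb/cbbb meet in 0. 1c->1: ok.
All examples now run through 2 states with every (state, symbol) defined. Accept strings end in {1}, Reject strings end in {0}; accept={1}.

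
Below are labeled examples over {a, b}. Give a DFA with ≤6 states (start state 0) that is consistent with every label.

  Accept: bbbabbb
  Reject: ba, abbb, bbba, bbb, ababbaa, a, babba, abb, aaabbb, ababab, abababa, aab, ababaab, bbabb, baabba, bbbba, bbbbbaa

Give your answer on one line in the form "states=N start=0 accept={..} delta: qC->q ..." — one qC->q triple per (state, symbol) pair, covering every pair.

State merging on the prefix tree: take the shortest (then alphabetical) example prefix whose next move is undefined and point that move at state 0, else 1, else 2, ...; a target is out if some Accept/Reject pair would then sit in one state with the same input left (inseparable). If every existing state is out, open a new one.
a: 0a undefined. 0a->0: ok.
b: 0b undefined. 0b->0: no, bbbabbb/ba meet in 0. Open state 1: 0b->1.
ba: 1a undefined. 1a->0: ok.
bb: 1b undefined. 1b->0: no, bbbabbb/abbb meet in 1. 1b->1: no, bbbabbb/abbb meet in 1. Open state 2: 1b->2.
bba: 2a undefined. 2a->0: ok.
bbb: 2b undefined. 2b->0: no, bbbabbb/ba meet in 0. 2b->1: no, bbbabbb/abbb meet in 1. 2b->2: no, bbbabbb/abbb meet in 2. Open state 3: 2b->3.
bbba: 3a undefined. 3a->0: no, bbbabbb/abbb meet in 3. 3a->1: ok.
bbbb: 3b undefined. 3b->0: no, bbbabbb/ba meet in 0. 3b->1: no, bbbabbb/bbba meet in 1. 3b->2: no, bbbabbb/abb meet in 2. 3b->3: no, bbbabbb/abbb meet in 3. Open state 4: 3b->4.
bbbba: 4a undefined. 4a->0: ok.
bbbbb: 4b undefined. 4b->0: ok.
All examples now run through 5 states with every (state, symbol) defined. Accept strings end in {4}, Reject strings end in {0,1,2,3}; accept={4}.

states=5 start=0 accept={4} delta: 0a->0 0b->1 1a->0 1b->2 2a->0 2b->3 3a->1 3b->4 4a->0 4b->0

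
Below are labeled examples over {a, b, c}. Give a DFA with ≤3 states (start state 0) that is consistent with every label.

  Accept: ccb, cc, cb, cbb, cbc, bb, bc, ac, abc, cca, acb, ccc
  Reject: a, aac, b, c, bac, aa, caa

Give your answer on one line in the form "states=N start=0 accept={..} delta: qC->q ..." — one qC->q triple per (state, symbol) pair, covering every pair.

Grow the machine one transition at a time. Run the examples from 0; the earliest place one falls off (shortest prefix, ties alphabetical) gets sent to the lowest-numbered state that keeps every Accept/Reject pair distinguishable — a pair clashes when both reach the same state with identical unread suffix — and to a fresh state only if none does.
a: 0a undefined. 0a->0: no, ac/aac meet in 0 with "c" left. Open state 1: 0a->1.
b: 0b undefined. 0b->0: no, bb/b meet in 0. 0b->1: ok.
c: 0c undefined. 0c->0: no, ccb/a meet in 1. 0c->1: ok.
aa: 1a undefined. 1a->0: ok.
ab: 1b undefined. 1b->0: no, cb/aa meet in 0. 1b->1: no, cb/a meet in 1. Open state 2: 1b->2.
ac: 1c undefined. 1c->0: no, ccb/a meet in 1. 1c->1: no, cc/a meet in 1. 1c->2: ok.
abc: 2c undefined. 2c->0: no, cbc/aa meet in 0. 2c->1: no, cbc/a meet in 1. 2c->2: ok.
acb: 2b undefined. 2b->0: no, ccb/aa meet in 0. 2b->1: no, ccb/a meet in 1. 2b->2: ok.
cca: 2a undefined. 2a->0: no, cca/aa meet in 0. 2a->1: no, cca/a meet in 1. 2a->2: ok.
All examples now run through 3 states with every (state, symbol) defined. Accept strings end in {2}, Reject strings end in {0,1}; accept={2}.

states=3 start=0 accept={2} delta: 0a->1 0b->1 0c->1 1a->0 1b->2 1c->2 2a->2 2b->2 2c->2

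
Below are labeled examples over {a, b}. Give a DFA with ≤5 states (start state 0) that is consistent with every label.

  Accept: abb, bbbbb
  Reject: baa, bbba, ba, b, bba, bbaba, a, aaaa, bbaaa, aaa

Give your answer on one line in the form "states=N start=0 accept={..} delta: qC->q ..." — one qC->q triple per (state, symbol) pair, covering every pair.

Grow the machine one transition at a time. Run the examples from 0; the earliest place one falls off (shortest prefix, ties alphabetical) gets sent to the lowest-numbered state that keeps every Accept/Reject pair distinguishable — a pair clashes when both reach the same state with identical unread suffix — and to a fresh state only if none does.
a: 0a undefined. 0a->0: ok.
b: 0b undefined. 0b->0: no, abb/baa meet in 0. Open state 1: 0b->1.
ba: 1a undefined. 1a->0: ok.
bb: 1b undefined. 1b->0: no, abb/baa meet in 0. 1b->1: no, abb/b meet in 1. Open state 2: 1b->2.
bba: 2a undefined. 2a->0: ok.
bbb: 2b undefined. 2b->0: ok.
All examples now run through 3 states with every (state, symbol) defined. Accept strings end in {2}, Reject strings end in {0,1}; accept={2}.

states=3 start=0 accept={2} delta: 0a->0 0b->1 1a->0 1b->2 2a->0 2b->0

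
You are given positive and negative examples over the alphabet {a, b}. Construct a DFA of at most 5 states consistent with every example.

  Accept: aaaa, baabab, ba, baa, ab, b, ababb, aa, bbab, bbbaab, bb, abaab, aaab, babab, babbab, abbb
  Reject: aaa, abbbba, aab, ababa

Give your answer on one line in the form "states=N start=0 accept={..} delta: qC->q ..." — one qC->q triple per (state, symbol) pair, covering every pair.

Fold the examples into a partial DFA from state 0: repeatedly fix the first undefined (state, symbol) met by the shortest-then-alphabetical prefix, trying targets in increasing order and rejecting any under which an Accept and a Reject string meet in one state with the same remainder; add a state when all current targets are rejected. Accepting states are where Accept strings end.
a: 0a undefined. 0a->0: no, aaaa/aaa meet in 0. Open state 1: 0a->1.
b: 0b undefined. 0b->0: no, bbbaab/aab meet in 1 with "ab" left. 0b->1: no, baa/aaa meet in 1 with "aa" left. Open state 2: 0b->2.
aa: 1a undefined. 1a->0: no, b/aab meet in 2. 1a->1: no, aaaa/aaa meet in 1. 1a->2: no, ba/aaa meet in 2 with "a" left. Open state 3: 1a->3.
ab: 1b undefined. 1b->0: no, abaab/aab meet in 3 with "b" left. 1b->1: no, aa/abbbba meet in 3. 1b->2: ok.
ba: 2a undefined. 2a->0: no, ba/ababa meet in 0. 2a->1: no, ba/ababa meet in 1. 2a->2: ok.
bb: 2b undefined. 2b->0: ok.
aaa: 3a undefined. 3a->0: no, aaaa/abbbba meet in 1. 3a->1: ok.
aab: 3b undefined. 3b->0: no, bbbaab/aab meet in 0. 3b->1: ok.
All examples now run through 4 states with every (state, symbol) defined. Accept strings end in {0,2,3}, Reject strings end in {1}; accept={0,2,3}.

states=4 start=0 accept={0,2,3} delta: 0a->1 0b->2 1a->3 1b->2 2a->2 2b->0 3a->1 3b->1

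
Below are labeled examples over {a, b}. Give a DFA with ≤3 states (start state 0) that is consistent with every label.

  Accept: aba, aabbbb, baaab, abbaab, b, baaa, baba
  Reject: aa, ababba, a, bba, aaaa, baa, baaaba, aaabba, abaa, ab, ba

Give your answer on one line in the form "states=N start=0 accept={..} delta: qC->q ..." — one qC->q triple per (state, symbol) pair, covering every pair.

Grow the machine one transition at a time. Run the examples from 0; the earliest place one falls off (shortest prefix, ties alphabetical) gets sent to the lowest-numbered state that keeps every Accept/Reject pair distinguishable — a pair clashes when both reach the same state with identical unread suffix — and to a fresh state only if none does.
a: 0a undefined. 0a->0: no, aba/ba meet in 0 with "ba" left. Open state 1: 0a->1.
b: 0b undefined. 0b->0: ok.
aa: 1a undefined. 1a->0: no, aba/baaaba meet in 1 with "ba" left. 1a->1: no, aba/baaaba meet in 1 with "ba" left. Open state 2: 1a->2.
ab: 1b undefined. 1b->0: no, aba/ababba meet in 1. 1b->1: no, aba/aa meet in 2. 1b->2: ok.
aaa: 2a undefined. 2a->0: ok.
aab: 2b undefined. 2b->0: ok.
All examples now run through 3 states with every (state, symbol) defined. Accept strings end in {0}, Reject strings end in {1,2}; accept={0}.

states=3 start=0 accept={0} delta: 0a->1 0b->0 1a->2 1b->2 2a->0 2b->0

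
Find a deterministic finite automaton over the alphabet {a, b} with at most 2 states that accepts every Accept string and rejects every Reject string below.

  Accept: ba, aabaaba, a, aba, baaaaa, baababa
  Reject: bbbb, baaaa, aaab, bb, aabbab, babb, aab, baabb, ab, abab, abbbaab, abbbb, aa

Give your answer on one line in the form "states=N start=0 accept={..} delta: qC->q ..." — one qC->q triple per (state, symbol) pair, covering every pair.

states=2 start=0 accept={1} delta: 0a->1 0b->0 1a->0 1b->0

Fold the examples into a partial DFA from state 0: repeatedly fix the first undefined (state, symbol) met by the shortest-then-alphabetical prefix, trying targets in increasing order and rejecting any under which an Accept and a Reject string meet in one state with the same remainder; add a state when all current targets are rejected. Accepting states are where Accept strings end.
a: 0a undefined. 0a->0: no, a/aa meet in 0. Open state 1: 0a->1.
b: 0b undefined. 0b->0: ok.
aa: 1a undefined. 1a->0: ok.
ab: 1b undefined. 1b->0: ok.
All examples now run through 2 states with every (state, symbol) defined. Accept strings end in {1}, Reject strings end in {0}; accept={1}.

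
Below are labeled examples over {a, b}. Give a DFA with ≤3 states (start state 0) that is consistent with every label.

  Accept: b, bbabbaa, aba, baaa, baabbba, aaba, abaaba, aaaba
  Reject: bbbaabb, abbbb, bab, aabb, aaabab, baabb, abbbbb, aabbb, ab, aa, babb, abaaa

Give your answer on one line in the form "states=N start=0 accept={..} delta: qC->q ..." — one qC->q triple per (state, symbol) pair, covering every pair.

State merging on the prefix tree: take the shortest (then alphabetical) example prefix whose next move is undefined and point that move at state 0, else 1, else 2, ...; a target is out if some Accept/Reject pair would then sit in one state with the same input left (inseparable). If every existing state is out, open a new one.
a: 0a undefined. 0a->0: no, b/ab meet in 0 with "b" left. Open state 1: 0a->1.
b: 0b undefined. 0b->0: ok.
aa: 1a undefined. 1a->0: no, b/bbbaabb meet in 0. 1a->1: no, baaa/aa meet in 1. Open state 2: 1a->2.
ab: 1b undefined. 1b->0: no, b/abbbb meet in 0. 1b->1: no, aba/aa meet in 2. 1b->2: ok.
aaa: 2a undefined. 2a->0: ok.
aab: 2b undefined. 2b->0: no, b/bbbaabb meet in 0. 2b->1: no, baabbba/bbbaabb meet in 2. 2b->2: ok.
All examples now run through 3 states with every (state, symbol) defined. Accept strings end in {0,1}, Reject strings end in {2}; accept={0,1}.

states=3 start=0 accept={0,1} delta: 0a->1 0b->0 1a->2 1b->2 2a->0 2b->2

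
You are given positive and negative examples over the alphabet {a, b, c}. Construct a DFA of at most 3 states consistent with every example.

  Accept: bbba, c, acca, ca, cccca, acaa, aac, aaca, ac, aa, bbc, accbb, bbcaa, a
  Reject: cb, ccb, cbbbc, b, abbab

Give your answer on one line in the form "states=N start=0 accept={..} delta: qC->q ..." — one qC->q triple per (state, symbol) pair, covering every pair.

states=2 start=0 accept={0} delta: 0a->0 0b->1 0c->0 1a->0 1b->0 1c->1

State merging on the prefix tree: take the shortest (then alphabetical) example prefix whose next move is undefined and point that move at state 0, else 1, else 2, ...; a target is out if some Accept/Reject pair would then sit in one state with the same input left (inseparable). If every existing state is out, open a new one.
a: 0a undefined. 0a->0: ok.
b: 0b undefined. 0b->0: no, bbba/b meet in 0. Open state 1: 0b->1.
c: 0c undefined. 0c->0: ok.
bb: 1b undefined. 1b->0: ok.
bbba: 1a undefined. 1a->0: ok.
cbbbc: 1c undefined. 1c->0: no, bbba/cbbbc meet in 0. 1c->1: ok.
All examples now run through 2 states with every (state, symbol) defined. Accept strings end in {0}, Reject strings end in {1}; accept={0}.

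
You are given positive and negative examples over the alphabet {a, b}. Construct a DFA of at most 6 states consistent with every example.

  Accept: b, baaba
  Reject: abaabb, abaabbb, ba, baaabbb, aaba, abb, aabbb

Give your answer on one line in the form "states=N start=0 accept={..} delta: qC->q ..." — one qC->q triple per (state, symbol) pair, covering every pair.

states=3 start=0 accept={1} delta: 0a->0 0b->1 1a->2 1b->2 2a->1 2b->2

Fold the examples into a partial DFA from state 0: repeatedly fix the first undefined (state, symbol) met by the shortest-then-alphabetical prefix, trying targets in increasing order and rejecting any under which an Accept and a Reject string meet in one state with the same remainder; add a state when all current targets are rejected. Accepting states are where Accept strings end.
a: 0a undefined. 0a->0: ok.
b: 0b undefined. 0b->0: no, b/abaabb meet in 0. Open state 1: 0b->1.
ba: 1a undefined. 1a->0: no, baaba/ba meet in 0. 1a->1: no, b/ba meet in 1. Open state 2: 1a->2.
abb: 1b undefined. 1b->0: no, b/aabbb meet in 1. 1b->1: no, b/abb meet in 1. 1b->2: ok.
baa: 2a undefined. 2a->0: no, baaba/abaabb meet in 2. 2a->1: ok.
aabbb: 2b undefined. 2b->0: no, b/abaabbb meet in 1. 2b->1: no, b/abaabb meet in 1. 2b->2: ok.
All examples now run through 3 states with every (state, symbol) defined. Accept strings end in {1}, Reject strings end in {2}; accept={1}.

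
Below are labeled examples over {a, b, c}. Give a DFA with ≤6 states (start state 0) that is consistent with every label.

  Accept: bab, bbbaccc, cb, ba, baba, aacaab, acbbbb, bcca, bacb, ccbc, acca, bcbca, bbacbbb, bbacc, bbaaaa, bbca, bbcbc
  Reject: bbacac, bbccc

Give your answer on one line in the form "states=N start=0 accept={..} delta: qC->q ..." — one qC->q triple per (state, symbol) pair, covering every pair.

Fold the examples into a partial DFA from state 0: repeatedly fix the first undefined (state, symbol) met by the shortest-then-alphabetical prefix, trying targets in increasing order and rejecting any under which an Accept and a Reject string meet in one state with the same remainder; add a state when all current targets are rejected. Accepting states are where Accept strings end.
a: 0a undefined. 0a->0: ok.
b: 0b undefined. 0b->0: no, bbbaccc/bbccc meet in 0 with "ccc" left. Open state 1: 0b->1.
c: 0c undefined. 0c->0: ok.
ba: 1a undefined. 1a->0: ok.
bb: 1b undefined. 1b->0: no, bbbaccc/bbacac meet in 0. 1b->1: no, bbbaccc/bbacac meet in 0. Open state 2: 1b->2.
bc: 1c undefined. 1c->0: ok.
bba: 2a undefined. 2a->0: no, ba/bbacac meet in 0. 2a->1: no, ba/bbacac meet in 0. 2a->2: ok.
bbb: 2b undefined. 2b->0: ok.
bbc: 2c undefined. 2c->0: no, bbbaccc/bbacac meet in 0. 2c->1: no, bbbaccc/bbacac meet in 0. 2c->2: no, bbacbbb/bbacac meet in 2. Open state 3: 2c->3.
bbca: 3a undefined. 3a->0: no, bbbaccc/bbacac meet in 0. 3a->1: no, bbbaccc/bbacac meet in 0. 3a->2: ok.
bbcb: 3b undefined. 3b->0: ok.
bbcc: 3c undefined. 3c->0: no, bbbaccc/bbccc meet in 0. 3c->1: no, bbbaccc/bbccc meet in 0. 3c->2: ok.
All examples now run through 4 states with every (state, symbol) defined. Accept strings end in {0,1,2}, Reject strings end in {3}; accept={0,1,2}.

states=4 start=0 accept={0,1,2} delta: 0a->0 0b->1 0c->0 1a->0 1b->2 1c->0 2a->2 2b->0 2c->3 3a->2 3b->0 3c->2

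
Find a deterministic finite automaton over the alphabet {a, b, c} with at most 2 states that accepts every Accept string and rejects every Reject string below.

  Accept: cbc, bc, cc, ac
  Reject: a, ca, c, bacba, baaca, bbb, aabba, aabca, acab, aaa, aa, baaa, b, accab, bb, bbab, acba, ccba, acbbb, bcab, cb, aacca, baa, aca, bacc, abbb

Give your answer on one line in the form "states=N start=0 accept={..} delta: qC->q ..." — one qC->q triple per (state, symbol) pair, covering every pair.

Fold the examples into a partial DFA from state 0: repeatedly fix the first undefined (state, symbol) met by the shortest-then-alphabetical prefix, trying targets in increasing order and rejecting any under which an Accept and a Reject string meet in one state with the same remainder; add a state when all current targets are rejected. Accepting states are where Accept strings end.
a: 0a undefined. 0a->0: no, ac/c meet in 0 with "c" left. Open state 1: 0a->1.
b: 0b undefined. 0b->0: no, bc/c meet in 0 with "c" left. 0b->1: ok.
c: 0c undefined. 0c->0: no, cc/c meet in 0. 0c->1: ok.
aa: 1a undefined. 1a->0: no, bc/bacc meet in 1 with "c" left. 1a->1: ok.
ab: 1b undefined. 1b->0: no, cbc/a meet in 1. 1b->1: ok.
ac: 1c undefined. 1c->0: ok.
All examples now run through 2 states with every (state, symbol) defined. Accept strings end in {0}, Reject strings end in {1}; accept={0}.

states=2 start=0 accept={0} delta: 0a->1 0b->1 0c->1 1a->1 1b->1 1c->0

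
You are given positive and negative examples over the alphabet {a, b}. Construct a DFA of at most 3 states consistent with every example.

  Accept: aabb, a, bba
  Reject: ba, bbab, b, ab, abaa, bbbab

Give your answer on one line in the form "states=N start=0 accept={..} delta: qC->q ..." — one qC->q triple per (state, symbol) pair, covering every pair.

states=3 start=0 accept={0,2} delta: 0a->0 0b->1 1a->1 1b->2 2a->0 2b->0

State merging on the prefix tree: take the shortest (then alphabetical) example prefix whose next move is undefined and point that move at state 0, else 1, else 2, ...; a target is out if some Accept/Reject pair would then sit in one state with the same input left (inseparable). If every existing state is out, open a new one.
a: 0a undefined. 0a->0: ok.
b: 0b undefined. 0b->0: no, aabb/ba meet in 0. Open state 1: 0b->1.
ba: 1a undefined. 1a->0: no, a/ba meet in 0. 1a->1: ok.
bb: 1b undefined. 1b->0: no, aabb/bbbab meet in 0. 1b->1: no, aabb/ba meet in 1. Open state 2: 1b->2.
bba: 2a undefined. 2a->0: ok.
bbb: 2b undefined. 2b->0: ok.
All examples now run through 3 states with every (state, symbol) defined. Accept strings end in {0,2}, Reject strings end in {1}; accept={0,2}.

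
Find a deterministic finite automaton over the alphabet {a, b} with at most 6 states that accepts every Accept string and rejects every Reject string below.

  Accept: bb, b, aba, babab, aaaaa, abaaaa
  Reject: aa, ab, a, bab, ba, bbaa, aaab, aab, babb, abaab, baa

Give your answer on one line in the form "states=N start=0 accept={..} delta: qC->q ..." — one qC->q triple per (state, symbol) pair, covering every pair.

states=6 start=0 accept={0,4,5} delta: 0a->1 0b->0 1a->2 1b->3 2a->3 2b->1 3a->4 3b->1 4a->5 4b->0 5a->3 5b->1

State merging on the prefix tree: take the shortest (then alphabetical) example prefix whose next move is undefined and point that move at state 0, else 1, else 2, ...; a target is out if some Accept/Reject pair would then sit in one state with the same input left (inseparable). If every existing state is out, open a new one.
a: 0a undefined. 0a->0: no, b/ab meet in 0 with "b" left. Open state 1: 0a->1.
b: 0b undefined. 0b->0: ok.
aa: 1a undefined. 1a->0: no, bb/aa meet in 0. 1a->1: no, aaaaa/aa meet in 1. Open state 2: 1a->2.
ab: 1b undefined. 1b->0: no, bb/ab meet in 0. 1b->1: no, aba/aa meet in 2. 1b->2: no, babab/aaab meet in 2 with "ab" left. Open state 3: 1b->3.
aaa: 2a undefined. 2a->0: no, bb/aaab meet in 0. 2a->1: no, aaaaa/a meet in 1. 2a->2: no, aaaaa/aa meet in 2. 2a->3: ok.
aab: 2b undefined. 2b->0: no, bb/aab meet in 0. 2b->1: ok.
aba: 3a undefined. 3a->0: no, aaaaa/a meet in 1. 3a->1: no, aba/a meet in 1. 3a->2: no, aba/aa meet in 2. 3a->3: no, aba/ab meet in 3. Open state 4: 3a->4.
aaab: 3b undefined. 3b->0: no, bb/aaab meet in 0. 3b->1: ok.
abaa: 4a undefined. 4a->0: no, bb/abaab meet in 0. 4a->1: no, aaaaa/a meet in 1. 4a->2: no, aaaaa/aa meet in 2. 4a->3: no, aaaaa/ab meet in 3. 4a->4: no, babab/abaab meet in 4 with "b" left. Open state 5: 4a->5.
abaaa: 5a undefined. 5a->0: no, abaaaa/a meet in 1. 5a->1: no, abaaaa/aa meet in 2. 5a->2: no, abaaaa/ab meet in 3. 5a->3: ok.
abaab: 5b undefined. 5b->0: no, bb/abaab meet in 0. 5b->1: ok.
babab: 4b undefined. 4b->0: ok.
All examples now run through 6 states with every (state, symbol) defined. Accept strings end in {0,4,5}, Reject strings end in {1,2,3}; accept={0,4,5}.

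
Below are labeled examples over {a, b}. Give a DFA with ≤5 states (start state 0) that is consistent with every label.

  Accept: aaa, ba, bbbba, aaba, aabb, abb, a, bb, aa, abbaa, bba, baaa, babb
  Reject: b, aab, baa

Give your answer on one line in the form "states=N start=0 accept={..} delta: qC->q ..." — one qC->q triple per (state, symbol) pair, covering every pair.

Fold the examples into a partial DFA from state 0: repeatedly fix the first undefined (state, symbol) met by the shortest-then-alphabetical prefix, trying targets in increasing order and rejecting any under which an Accept and a Reject string meet in one state with the same remainder; add a state when all current targets are rejected. Accepting states are where Accept strings end.
a: 0a undefined. 0a->0: ok.
b: 0b undefined. 0b->0: no, aaa/b meet in 0. Open state 1: 0b->1.
ba: 1a undefined. 1a->0: no, aaa/baa meet in 0. 1a->1: no, ba/b meet in 1. Open state 2: 1a->2.
bb: 1b undefined. 1b->0: ok.
baa: 2a undefined. 2a->0: no, aaa/baa meet in 0. 2a->1: ok.
bab: 2b undefined. 2b->0: no, babb/b meet in 1. 2b->1: ok.
All examples now run through 3 states with every (state, symbol) defined. Accept strings end in {0,2}, Reject strings end in {1}; accept={0,2}.

states=3 start=0 accept={0,2} delta: 0a->0 0b->1 1a->2 1b->0 2a->1 2b->1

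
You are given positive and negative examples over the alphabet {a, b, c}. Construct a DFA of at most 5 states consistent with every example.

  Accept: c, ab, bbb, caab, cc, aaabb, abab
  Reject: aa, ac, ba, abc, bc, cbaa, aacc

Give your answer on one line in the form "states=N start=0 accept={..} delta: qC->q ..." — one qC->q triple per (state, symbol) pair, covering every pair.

states=3 start=0 accept={0,2} delta: 0a->1 0b->1 0c->0 1a->1 1b->2 1c->1 2a->1 2b->0 2c->1

State merging on the prefix tree: take the shortest (then alphabetical) example prefix whose next move is undefined and point that move at state 0, else 1, else 2, ...; a target is out if some Accept/Reject pair would then sit in one state with the same input left (inseparable). If every existing state is out, open a new one.
a: 0a undefined. 0a->0: no, c/ac meet in 0 with "c" left. Open state 1: 0a->1.
b: 0b undefined. 0b->0: no, c/bc meet in 0 with "c" left. 0b->1: ok.
c: 0c undefined. 0c->0: ok.
aa: 1a undefined. 1a->0: no, c/aa meet in 0. 1a->1: ok.
ab: 1b undefined. 1b->0: no, c/abc meet in 0. 1b->1: no, ab/aa meet in 1. Open state 2: 1b->2.
ac: 1c undefined. 1c->0: no, c/ac meet in 0. 1c->1: ok.
aba: 2a undefined. 2a->0: no, abab/aa meet in 1. 2a->1: ok.
abc: 2c undefined. 2c->0: no, c/abc meet in 0. 2c->1: ok.
bbb: 2b undefined. 2b->0: ok.
All examples now run through 3 states with every (state, symbol) defined. Accept strings end in {0,2}, Reject strings end in {1}; accept={0,2}.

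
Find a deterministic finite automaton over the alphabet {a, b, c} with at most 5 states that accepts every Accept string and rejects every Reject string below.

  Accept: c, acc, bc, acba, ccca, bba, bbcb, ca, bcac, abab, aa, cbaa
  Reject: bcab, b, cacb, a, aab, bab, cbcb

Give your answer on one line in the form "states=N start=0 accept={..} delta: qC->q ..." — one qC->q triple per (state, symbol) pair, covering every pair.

Grow the machine one transition at a time. Run the examples from 0; the earliest place one falls off (shortest prefix, ties alphabetical) gets sent to the lowest-numbered state that keeps every Accept/Reject pair distinguishable — a pair clashes when both reach the same state with identical unread suffix — and to a fresh state only if none does.
a: 0a undefined. 0a->0: no, abab/bab meet in 0 with "bab" left. Open state 1: 0a->1.
b: 0b undefined. 0b->0: no, bba/a meet in 1. 0b->1: ok.
c: 0c undefined. 0c->0: no, ccca/b meet in 1. 0c->1: no, c/b meet in 1. Open state 2: 0c->2.
aa: 1a undefined. 1a->0: ok.
ab: 1b undefined. 1b->0: no, bba/b meet in 1. 1b->1: no, abab/b meet in 1. 1b->2: ok.
ac: 1c undefined. 1c->0: no, c/bcab meet in 2. 1c->1: no, acc/bcab meet in 1. 1c->2: no, abab/bcab meet in 2 with "ab" left. Open state 3: 1c->3.
ca: 2a undefined. 2a->0: no, abab/b meet in 1. 2a->1: no, bba/b meet in 1. 2a->2: no, bbcb/cacb meet in 2 with "cb" left. 2a->3: ok.
cb: 2b undefined. 2b->0: no, aa/cbcb meet in 0. 2b->1: no, abab/cbcb meet in 3 with "b" left. 2b->2: no, bbcb/cbcb meet in 2 with "cb" left. 2b->3: ok.
cc: 2c undefined. 2c->0: no, bbcb/b meet in 1. 2c->1: ok.
acb: 3b undefined. 3b->0: no, acba/b meet in 1. 3b->1: no, abab/b meet in 1. 3b->2: ok.
acc: 3c undefined. 3c->0: ok.
bca: 3a undefined. 3a->0: no, cbaa/bcab meet in 1. 3a->1: no, c/bcab meet in 2. 3a->2: no, bc/bcab meet in 3. 3a->3: no, c/bcab meet in 2. Open state 4: 3a->4.
bcab: 4b undefined. 4b->0: no, acc/bcab meet in 0. 4b->1: ok.
bcac: 4c undefined. 4c->0: ok.
cbaa: 4a undefined. 4a->0: ok.
All examples now run through 5 states with every (state, symbol) defined. Accept strings end in {0,2,3,4}, Reject strings end in {1}; accept={0,2,3,4}.

states=5 start=0 accept={0,2,3,4} delta: 0a->1 0b->1 0c->2 1a->0 1b->2 1c->3 2a->3 2b->3 2c->1 3a->4 3b->2 3c->0 4a->0 4b->1 4c->0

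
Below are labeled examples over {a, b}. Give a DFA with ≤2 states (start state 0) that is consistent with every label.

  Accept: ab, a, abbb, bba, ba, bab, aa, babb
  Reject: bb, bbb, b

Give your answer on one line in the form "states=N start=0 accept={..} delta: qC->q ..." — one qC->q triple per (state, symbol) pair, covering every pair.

states=2 start=0 accept={1} delta: 0a->1 0b->0 1a->1 1b->1

State merging on the prefix tree: take the shortest (then alphabetical) example prefix whose next move is undefined and point that move at state 0, else 1, else 2, ...; a target is out if some Accept/Reject pair would then sit in one state with the same input left (inseparable). If every existing state is out, open a new one.
a: 0a undefined. 0a->0: no, ab/b meet in 0 with "b" left. Open state 1: 0a->1.
b: 0b undefined. 0b->0: ok.
aa: 1a undefined. 1a->0: no, aa/bb meet in 0. 1a->1: ok.
ab: 1b undefined. 1b->0: no, ab/bb meet in 0. 1b->1: ok.
All examples now run through 2 states with every (state, symbol) defined. Accept strings end in {1}, Reject strings end in {0}; accept={1}.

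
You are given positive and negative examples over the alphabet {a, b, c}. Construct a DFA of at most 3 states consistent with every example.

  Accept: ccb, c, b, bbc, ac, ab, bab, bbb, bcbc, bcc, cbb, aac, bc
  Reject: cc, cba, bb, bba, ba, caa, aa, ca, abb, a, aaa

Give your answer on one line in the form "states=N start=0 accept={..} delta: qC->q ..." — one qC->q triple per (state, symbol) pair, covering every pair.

states=3 start=0 accept={1,2} delta: 0a->0 0b->1 0c->2 1a->0 1b->0 1c->1 2a->0 2b->0 2c->0

State merging on the prefix tree: take the shortest (then alphabetical) example prefix whose next move is undefined and point that move at state 0, else 1, else 2, ...; a target is out if some Accept/Reject pair would then sit in one state with the same input left (inseparable). If every existing state is out, open a new one.
a: 0a undefined. 0a->0: ok.
b: 0b undefined. 0b->0: no, b/bb meet in 0. Open state 1: 0b->1.
c: 0c undefined. 0c->0: no, c/cc meet in 0. 0c->1: no, bc/cc meet in 1 with "c" left. Open state 2: 0c->2.
ba: 1a undefined. 1a->0: ok.
bb: 1b undefined. 1b->0: ok.
bc: 1c undefined. 1c->0: no, bcbc/bb meet in 0. 1c->1: ok.
ca: 2a undefined. 2a->0: ok.
cb: 2b undefined. 2b->0: ok.
cc: 2c undefined. 2c->0: ok.
All examples now run through 3 states with every (state, symbol) defined. Accept strings end in {1,2}, Reject strings end in {0}; accept={1,2}.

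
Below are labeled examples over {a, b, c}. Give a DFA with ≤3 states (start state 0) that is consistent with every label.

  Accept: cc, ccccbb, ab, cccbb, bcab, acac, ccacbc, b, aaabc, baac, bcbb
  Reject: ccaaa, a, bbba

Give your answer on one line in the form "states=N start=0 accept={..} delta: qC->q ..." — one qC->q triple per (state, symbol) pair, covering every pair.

states=2 start=0 accept={1} delta: 0a->0 0b->1 0c->1 1a->0 1b->0 1c->1

Fold the examples into a partial DFA from state 0: repeatedly fix the first undefined (state, symbol) met by the shortest-then-alphabetical prefix, trying targets in increasing order and rejecting any under which an Accept and a Reject string meet in one state with the same remainder; add a state when all current targets are rejected. Accepting states are where Accept strings end.
a: 0a undefined. 0a->0: ok.
b: 0b undefined. 0b->0: no, ab/a meet in 0. Open state 1: 0b->1.
c: 0c undefined. 0c->0: no, cc/ccaaa meet in 0. 0c->1: ok.
ba: 1a undefined. 1a->0: ok.
bb: 1b undefined. 1b->0: ok.
bc: 1c undefined. 1c->0: no, cc/ccaaa meet in 0. 1c->1: ok.
All examples now run through 2 states with every (state, symbol) defined. Accept strings end in {1}, Reject strings end in {0}; accept={1}.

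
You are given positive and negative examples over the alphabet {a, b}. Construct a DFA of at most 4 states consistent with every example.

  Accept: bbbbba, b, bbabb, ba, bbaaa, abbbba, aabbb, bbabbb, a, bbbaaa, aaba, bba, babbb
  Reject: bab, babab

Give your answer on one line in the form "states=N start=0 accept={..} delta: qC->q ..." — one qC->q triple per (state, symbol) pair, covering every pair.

states=3 start=0 accept={0,1} delta: 0a->0 0b->1 1a->1 1b->2 2a->1 2b->0

State merging on the prefix tree: take the shortest (then alphabetical) example prefix whose next move is undefined and point that move at state 0, else 1, else 2, ...; a target is out if some Accept/Reject pair would then sit in one state with the same input left (inseparable). If every existing state is out, open a new one.
a: 0a undefined. 0a->0: ok.
b: 0b undefined. 0b->0: no, bbbbba/bab meet in 0. Open state 1: 0b->1.
ba: 1a undefined. 1a->0: no, b/bab meet in 1. 1a->1: ok.
bb: 1b undefined. 1b->0: no, bbbbba/babab meet in 1. 1b->1: no, bbbbba/bab meet in 1. Open state 2: 1b->2.
bba: 2a undefined. 2a->0: no, b/babab meet in 1. 2a->1: ok.
bbb: 2b undefined. 2b->0: ok.
All examples now run through 3 states with every (state, symbol) defined. Accept strings end in {0,1}, Reject strings end in {2}; accept={0,1}.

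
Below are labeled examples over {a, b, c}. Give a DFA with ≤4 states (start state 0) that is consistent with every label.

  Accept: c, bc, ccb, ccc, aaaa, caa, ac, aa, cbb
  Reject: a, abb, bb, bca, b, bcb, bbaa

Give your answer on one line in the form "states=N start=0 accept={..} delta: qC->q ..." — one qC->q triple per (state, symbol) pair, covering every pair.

Grow the machine one transition at a time. Run the examples from 0; the earliest place one falls off (shortest prefix, ties alphabetical) gets sent to the lowest-numbered state that keeps every Accept/Reject pair distinguishable — a pair clashes when both reach the same state with identical unread suffix — and to a fresh state only if none does.
a: 0a undefined. 0a->0: no, aaaa/a meet in 0. Open state 1: 0a->1.
b: 0b undefined. 0b->0: no, aa/bbaa meet in 1 with "a" left. 0b->1: ok.
c: 0c undefined. 0c->0: no, ccb/a meet in 1. 0c->1: no, c/a meet in 1. Open state 2: 0c->2.
aa: 1a undefined. 1a->0: ok.
ab: 1b undefined. 1b->0: no, aaaa/bb meet in 0. 1b->1: ok.
ac: 1c undefined. 1c->0: ok.
ca: 2a undefined. 2a->0: no, caa/a meet in 1. 2a->1: ok.
cb: 2b undefined. 2b->0: no, cbb/a meet in 1. 2b->1: no, cbb/a meet in 1. 2b->2: ok.
cc: 2c undefined. 2c->0: no, ccb/a meet in 1. 2c->1: no, ccb/a meet in 1. 2c->2: ok.
All examples now run through 3 states with every (state, symbol) defined. Accept strings end in {0,2}, Reject strings end in {1}; accept={0,2}.

states=3 start=0 accept={0,2} delta: 0a->1 0b->1 0c->2 1a->0 1b->1 1c->0 2a->1 2b->2 2c->2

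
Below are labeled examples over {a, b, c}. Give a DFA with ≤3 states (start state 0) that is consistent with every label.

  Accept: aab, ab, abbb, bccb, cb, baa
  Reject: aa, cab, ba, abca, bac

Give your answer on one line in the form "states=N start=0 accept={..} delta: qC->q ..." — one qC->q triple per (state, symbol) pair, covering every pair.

states=3 start=0 accept={1} delta: 0a->0 0b->1 0c->1 1a->2 1b->1 1c->0 2a->1 2b->0 2c->0

Grow the machine one transition at a time. Run the examples from 0; the earliest place one falls off (shortest prefix, ties alphabetical) gets sent to the lowest-numbered state that keeps every Accept/Reject pair distinguishable — a pair clashes when both reach the same state with identical unread suffix — and to a fresh state only if none does.
a: 0a undefined. 0a->0: ok.
b: 0b undefined. 0b->0: no, aab/aa meet in 0. Open state 1: 0b->1.
c: 0c undefined. 0c->0: no, aab/cab meet in 1. 0c->1: ok.
ba: 1a undefined. 1a->0: no, aab/cab meet in 1. 1a->1: no, aab/ba meet in 1. Open state 2: 1a->2.
bc: 1c undefined. 1c->0: ok.
cb: 1b undefined. 1b->0: no, bccb/aa meet in 0. 1b->1: ok.
baa: 2a undefined. 2a->0: no, baa/aa meet in 0. 2a->1: ok.
bac: 2c undefined. 2c->0: ok.
cab: 2b undefined. 2b->0: ok.
All examples now run through 3 states with every (state, symbol) defined. Accept strings end in {1}, Reject strings end in {0,2}; accept={1}.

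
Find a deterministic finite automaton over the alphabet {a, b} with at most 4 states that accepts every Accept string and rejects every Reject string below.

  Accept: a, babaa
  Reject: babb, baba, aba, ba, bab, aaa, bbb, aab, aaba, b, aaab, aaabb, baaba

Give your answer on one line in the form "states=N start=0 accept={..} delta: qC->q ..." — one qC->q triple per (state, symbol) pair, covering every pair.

states=3 start=0 accept={1} delta: 0a->1 0b->2 1a->2 1b->1 2a->0 2b->2

Grow the machine one transition at a time. Run the examples from 0; the earliest place one falls off (shortest prefix, ties alphabetical) gets sent to the lowest-numbered state that keeps every Accept/Reject pair distinguishable — a pair clashes when both reach the same state with identical unread suffix — and to a fresh state only if none does.
a: 0a undefined. 0a->0: no, a/aaa meet in 0. Open state 1: 0a->1.
b: 0b undefined. 0b->0: no, a/ba meet in 1. 0b->1: no, a/b meet in 1. Open state 2: 0b->2.
aa: 1a undefined. 1a->0: no, a/aaa meet in 1. 1a->1: no, a/aaa meet in 1. 1a->2: ok.
ab: 1b undefined. 1b->0: no, a/aba meet in 1. 1b->1: ok.
ba: 2a undefined. 2a->0: ok.
bb: 2b undefined. 2b->0: no, a/aaba meet in 1. 2b->1: no, a/babb meet in 1. 2b->2: ok.
All examples now run through 3 states with every (state, symbol) defined. Accept strings end in {1}, Reject strings end in {0,2}; accept={1}.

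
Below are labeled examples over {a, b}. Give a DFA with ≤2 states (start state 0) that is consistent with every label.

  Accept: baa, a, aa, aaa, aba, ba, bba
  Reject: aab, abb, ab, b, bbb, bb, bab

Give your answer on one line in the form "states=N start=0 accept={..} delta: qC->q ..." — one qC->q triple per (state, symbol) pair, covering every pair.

states=2 start=0 accept={0} delta: 0a->0 0b->1 1a->0 1b->1

State merging on the prefix tree: take the shortest (then alphabetical) example prefix whose next move is undefined and point that move at state 0, else 1, else 2, ...; a target is out if some Accept/Reject pair would then sit in one state with the same input left (inseparable). If every existing state is out, open a new one.
a: 0a undefined. 0a->0: ok.
b: 0b undefined. 0b->0: no, baa/aab meet in 0. Open state 1: 0b->1.
ba: 1a undefined. 1a->0: ok.
bb: 1b undefined. 1b->0: no, baa/abb meet in 0. 1b->1: ok.
All examples now run through 2 states with every (state, symbol) defined. Accept strings end in {0}, Reject strings end in {1}; accept={0}.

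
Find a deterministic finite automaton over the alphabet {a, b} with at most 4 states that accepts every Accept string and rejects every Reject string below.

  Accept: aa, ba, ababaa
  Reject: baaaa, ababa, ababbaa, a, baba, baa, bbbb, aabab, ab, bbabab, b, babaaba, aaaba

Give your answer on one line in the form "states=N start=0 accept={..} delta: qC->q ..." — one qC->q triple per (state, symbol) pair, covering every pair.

Fold the examples into a partial DFA from state 0: repeatedly fix the first undefined (state, symbol) met by the shortest-then-alphabetical prefix, trying targets in increasing order and rejecting any under which an Accept and a Reject string meet in one state with the same remainder; add a state when all current targets are rejected. Accepting states are where Accept strings end.
a: 0a undefined. 0a->0: no, aa/a meet in 0. Open state 1: 0a->1.
b: 0b undefined. 0b->0: no, aa/baa meet in 1 with "a" left. 0b->1: ok.
aa: 1a undefined. 1a->0: no, aa/baba meet in 0. 1a->1: no, aa/baaaa meet in 1. Open state 2: 1a->2.
ab: 1b undefined. 1b->0: ok.
aaa: 2a undefined. 2a->0: no, aa/baaaa meet in 2. 2a->1: ok.
aab: 2b undefined. 2b->0: ok.
All examples now run through 3 states with every (state, symbol) defined. Accept strings end in {2}, Reject strings end in {0,1}; accept={2}.

states=3 start=0 accept={2} delta: 0a->1 0b->1 1a->2 1b->0 2a->1 2b->0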